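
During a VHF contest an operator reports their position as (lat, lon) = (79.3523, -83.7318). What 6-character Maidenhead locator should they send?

EQ89di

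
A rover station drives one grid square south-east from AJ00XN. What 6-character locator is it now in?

AJ10am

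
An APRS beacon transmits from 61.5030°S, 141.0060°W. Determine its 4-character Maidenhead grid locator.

Shift to the Maidenhead origin (180°W, 90°S): lon 38.99, lat 28.50.
Field: lon ⌊38.99/20⌋ = 1 → B; lat ⌊28.50/10⌋ = 2 → C.
Square: lon ⌊18.99/2⌋ = 9; lat ⌊8.50/1⌋ = 8.

BC98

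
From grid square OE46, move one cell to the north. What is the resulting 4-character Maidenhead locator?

OE47

Latitude square 6; +1 → 7.
The longitude characters are unchanged.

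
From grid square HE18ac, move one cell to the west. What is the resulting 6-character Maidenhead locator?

HE08xc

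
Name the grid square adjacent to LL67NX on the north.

LL68na

Latitude subsquare x = 23; +1 → 24, wraps to 0 = a, carry into square.
Latitude square 7; +1 → 8.
The longitude characters are unchanged.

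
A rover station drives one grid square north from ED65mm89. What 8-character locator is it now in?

ED65mn80

Latitude extended square 9; +1 → 10, wraps to 0, carry into subsquare.
Latitude subsquare m = 12; +1 → 13 = n.
The longitude characters are unchanged.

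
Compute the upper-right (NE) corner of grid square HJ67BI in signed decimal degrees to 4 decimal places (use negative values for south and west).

7.3750, -27.8333

Field H=7, J=9: +7·20° lon, +9·10° lat → SW at lon -40°, lat 0°.
Square 6, 7: +6·2° lon, +7·1° lat → SW at lon -28°, lat 7°.
Subsquare b=1, i=8: +1·0.0833333° lon, +8·0.0416667° lat → SW at lon -27.9167°, lat 7.33333°.
Cell spans 0.0833333° lon × 0.0416667° lat. NE corner is SW corner plus one full cell.
latitude 7.3750, longitude -27.8333.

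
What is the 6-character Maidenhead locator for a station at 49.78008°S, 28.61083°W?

HE50qf

Add 180° to longitude and 90° to latitude: 151.3892, 40.2199.
Field: 151.3892/20 → 7 → H, 40.2199/10 → 4 → E; chars HE.
Square: 11.3892/2 → 5, 0.2199/1 → 0; chars 50.
Subsquare: 1.3892/0.0833333 → 16 → q, 0.2199/0.0416667 → 5 → f; chars qf.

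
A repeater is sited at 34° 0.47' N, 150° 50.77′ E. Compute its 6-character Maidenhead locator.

Shift to the Maidenhead origin (180°W, 90°S): lon 330.8462, lat 124.0078.
Field (20°×10°, letters A–R): lon ⌊330.8462/20⌋ = 16 → Q; lat ⌊124.0078/10⌋ = 12 → M.
Square (2°×1°, digits 0–9): lon ⌊10.8462/2⌋ = 5; lat ⌊4.0078/1⌋ = 4.
Subsquare (5′×2.5′, letters a–x): lon ⌊0.8462/0.0833333⌋ = 10 → k; lat ⌊0.0078/0.0416667⌋ = 0 → a.

QM54ka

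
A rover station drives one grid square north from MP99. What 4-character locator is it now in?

Latitude square 9; +1 → 10, wraps to 0, carry into field.
Latitude field P = 15; +1 → 16 = Q.
The longitude characters are unchanged.

MQ90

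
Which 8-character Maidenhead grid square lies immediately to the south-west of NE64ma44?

Longitude extended square 4; −1 → 3.
Latitude extended square 4; −1 → 3.

NE64ma33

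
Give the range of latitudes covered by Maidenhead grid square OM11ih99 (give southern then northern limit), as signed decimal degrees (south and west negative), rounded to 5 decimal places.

31.32917, 31.33333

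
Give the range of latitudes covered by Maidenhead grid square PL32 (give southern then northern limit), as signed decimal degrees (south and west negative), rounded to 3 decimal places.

22.000, 23.000

Field P=15, L=11: +15·20° lon, +11·10° lat → SW at lon 120°, lat 20°.
Square 3, 2: +3·2° lon, +2·1° lat → SW at lon 126°, lat 22°.
Cell spans 2° lon × 1° lat.
south 22.000, north 23.000.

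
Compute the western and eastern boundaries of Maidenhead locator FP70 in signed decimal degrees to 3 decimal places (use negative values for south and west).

-66.000, -64.000

Field F=5, P=15: +5·20° lon, +15·10° lat → SW at lon -80°, lat 60°.
Square 7, 0: +7·2° lon, +0·1° lat → SW at lon -66°, lat 60°.
Cell spans 2° lon × 1° lat.
west -66.000, east -64.000.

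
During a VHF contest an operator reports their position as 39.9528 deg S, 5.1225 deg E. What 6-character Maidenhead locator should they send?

JF20nb

Offset from 180°W / 90°S: lon 185.1225°, lat 50.0472°.
Field: lon ⌊185.1225/20⌋ = 9 → J; lat ⌊50.0472/10⌋ = 5 → F.
Square: lon ⌊5.1225/2⌋ = 2; lat ⌊0.0472/1⌋ = 0.
Subsquare: lon ⌊1.1225/0.0833333⌋ = 13 → n; lat ⌊0.0472/0.0416667⌋ = 1 → b.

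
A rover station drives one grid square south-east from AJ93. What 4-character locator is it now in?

BJ02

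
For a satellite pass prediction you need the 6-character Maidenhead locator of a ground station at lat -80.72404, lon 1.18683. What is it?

Shift to the Maidenhead origin (180°W, 90°S): lon 181.1868, lat 9.2760.
Field: lon ⌊181.1868/20⌋ = 9 → J; lat ⌊9.2760/10⌋ = 0 → A.
Square: lon ⌊1.1868/2⌋ = 0; lat ⌊9.2760/1⌋ = 9.
Subsquare: lon ⌊1.1868/0.0833333⌋ = 14 → o; lat ⌊0.2760/0.0416667⌋ = 6 → g.

JA09og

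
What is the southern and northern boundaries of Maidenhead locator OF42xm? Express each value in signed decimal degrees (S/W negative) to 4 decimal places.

-37.5000, -37.4583

Field O=14, F=5: +14·20° lon, +5·10° lat → SW at lon 100°, lat -40°.
Square 4, 2: +4·2° lon, +2·1° lat → SW at lon 108°, lat -38°.
Subsquare x=23, m=12: +23·0.0833333° lon, +12·0.0416667° lat → SW at lon 109.917°, lat -37.5°.
Cell spans 0.0833333° lon × 0.0416667° lat.
south -37.5000, north -37.4583.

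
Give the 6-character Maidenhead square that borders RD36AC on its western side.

RD26xc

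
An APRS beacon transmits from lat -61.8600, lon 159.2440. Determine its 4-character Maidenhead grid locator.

QC98

Offset from 180°W / 90°S: lon 339.24°, lat 28.14°.
Field: lon ⌊339.24/20⌋ = 16 → Q; lat ⌊28.14/10⌋ = 2 → C.
Square: lon ⌊19.24/2⌋ = 9; lat ⌊8.14/1⌋ = 8.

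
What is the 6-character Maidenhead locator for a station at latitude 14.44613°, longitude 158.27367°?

QK94dk

Shift to the Maidenhead origin (180°W, 90°S): lon 338.2737, lat 104.4461.
Field (20°×10°, letters A–R): 338.2737/20 → 16 → Q, 104.4461/10 → 10 → K; chars QK.
Square (2°×1°, digits 0–9): 18.2737/2 → 9, 4.4461/1 → 4; chars 94.
Subsquare (5′×2.5′, letters a–x): 0.2737/0.0833333 → 3 → d, 0.4461/0.0416667 → 10 → k; chars dk.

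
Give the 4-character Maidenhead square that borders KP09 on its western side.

JP99

Longitude square 0; −1 → -1, wraps to 9, carry into field.
Longitude field K = 10; −1 → 9 = J.
The latitude characters are unchanged.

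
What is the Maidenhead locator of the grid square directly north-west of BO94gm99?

BO94gn80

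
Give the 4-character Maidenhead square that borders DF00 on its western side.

Longitude square 0; −1 → -1, wraps to 9, carry into field.
Longitude field D = 3; −1 → 2 = C.
The latitude characters are unchanged.

CF90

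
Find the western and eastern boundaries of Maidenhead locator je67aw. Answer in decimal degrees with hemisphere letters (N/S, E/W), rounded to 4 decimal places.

12.0000° E, 12.0833° E

Field J=9, E=4: +9·20° lon, +4·10° lat → SW at lon 0°, lat -50°.
Square 6, 7: +6·2° lon, +7·1° lat → SW at lon 12°, lat -43°.
Subsquare a=0, w=22: +0·0.0833333° lon, +22·0.0416667° lat → SW at lon 12°, lat -42.0833°.
Cell spans 0.0833333° lon × 0.0416667° lat.
west 12.0000° E, east 12.0833° E.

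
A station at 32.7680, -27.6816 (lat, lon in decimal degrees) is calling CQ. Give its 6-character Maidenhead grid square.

HM62ds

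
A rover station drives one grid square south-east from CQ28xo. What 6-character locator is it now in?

CQ38an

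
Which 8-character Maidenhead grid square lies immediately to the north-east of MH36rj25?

MH36rj36

Longitude extended square 2; +1 → 3.
Latitude extended square 5; +1 → 6.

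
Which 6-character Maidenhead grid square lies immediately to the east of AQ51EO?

Longitude subsquare e = 4; +1 → 5 = f.
The latitude characters are unchanged.

AQ51fo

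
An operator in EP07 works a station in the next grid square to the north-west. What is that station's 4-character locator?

DP98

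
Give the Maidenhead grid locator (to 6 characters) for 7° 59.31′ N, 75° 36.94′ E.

MJ77tx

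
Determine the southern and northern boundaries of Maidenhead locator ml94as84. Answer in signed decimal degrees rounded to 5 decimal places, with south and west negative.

24.76667, 24.77083

Field M=12, L=11: +12·20° lon, +11·10° lat → SW at lon 60°, lat 20°.
Square 9, 4: +9·2° lon, +4·1° lat → SW at lon 78°, lat 24°.
Subsquare a=0, s=18: +0·0.0833333° lon, +18·0.0416667° lat → SW at lon 78°, lat 24.75°.
Extended square 8, 4: +8·0.00833333° lon, +4·0.00416667° lat → SW at lon 78.0667°, lat 24.7667°.
Cell spans 0.00833333° lon × 0.00416667° lat.
south 24.76667, north 24.77083.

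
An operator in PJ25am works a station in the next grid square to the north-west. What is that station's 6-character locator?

Longitude subsquare a = 0; −1 → -1, wraps to 23 = x, carry into square.
Longitude square 2; −1 → 1.
Latitude subsquare m = 12; +1 → 13 = n.

PJ15xn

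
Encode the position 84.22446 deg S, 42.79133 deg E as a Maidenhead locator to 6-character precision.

Offset from 180°W / 90°S: lon 222.7913°, lat 5.7755°.
Field (20°×10°, letters A–R): lon ⌊222.7913/20⌋ = 11 → L; lat ⌊5.7755/10⌋ = 0 → A.
Square (2°×1°, digits 0–9): lon ⌊2.7913/2⌋ = 1; lat ⌊5.7755/1⌋ = 5.
Subsquare (5′×2.5′, letters a–x): lon ⌊0.7913/0.0833333⌋ = 9 → j; lat ⌊0.7755/0.0416667⌋ = 18 → s.

LA15js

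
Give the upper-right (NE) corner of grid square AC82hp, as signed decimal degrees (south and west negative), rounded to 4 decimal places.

-67.3333, -163.3333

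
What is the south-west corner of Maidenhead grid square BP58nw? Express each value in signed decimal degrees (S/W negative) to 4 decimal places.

68.9167, -148.9167

Field B=1, P=15: +1·20° lon, +15·10° lat → SW at lon -160°, lat 60°.
Square 5, 8: +5·2° lon, +8·1° lat → SW at lon -150°, lat 68°.
Subsquare n=13, w=22: +13·0.0833333° lon, +22·0.0416667° lat → SW at lon -148.917°, lat 68.9167°.
latitude 68.9167, longitude -148.9167.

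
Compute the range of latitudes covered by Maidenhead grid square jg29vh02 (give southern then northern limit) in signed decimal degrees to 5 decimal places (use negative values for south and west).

Field J=9, G=6: +9·20° lon, +6·10° lat → SW at lon 0°, lat -30°.
Square 2, 9: +2·2° lon, +9·1° lat → SW at lon 4°, lat -21°.
Subsquare v=21, h=7: +21·0.0833333° lon, +7·0.0416667° lat → SW at lon 5.75°, lat -20.7083°.
Extended square 0, 2: +0·0.00833333° lon, +2·0.00416667° lat → SW at lon 5.75°, lat -20.7°.
Cell spans 0.00833333° lon × 0.00416667° lat.
south -20.70000, north -20.69583.

-20.70000, -20.69583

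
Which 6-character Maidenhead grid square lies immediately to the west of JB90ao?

JB80xo

Longitude subsquare a = 0; −1 → -1, wraps to 23 = x, carry into square.
Longitude square 9; −1 → 8.
The latitude characters are unchanged.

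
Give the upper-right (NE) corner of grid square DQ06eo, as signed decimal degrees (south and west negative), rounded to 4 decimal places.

76.6250, -119.5833

Field D=3, Q=16: +3·20° lon, +16·10° lat → SW at lon -120°, lat 70°.
Square 0, 6: +0·2° lon, +6·1° lat → SW at lon -120°, lat 76°.
Subsquare e=4, o=14: +4·0.0833333° lon, +14·0.0416667° lat → SW at lon -119.667°, lat 76.5833°.
Cell spans 0.0833333° lon × 0.0416667° lat. NE corner is SW corner plus one full cell.
latitude 76.6250, longitude -119.5833.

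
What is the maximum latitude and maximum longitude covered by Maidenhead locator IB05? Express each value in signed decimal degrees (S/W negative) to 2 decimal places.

-74.00, -18.00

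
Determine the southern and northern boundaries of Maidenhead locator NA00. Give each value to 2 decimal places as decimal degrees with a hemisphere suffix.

90.00° S, 89.00° S

Field N=13, A=0: +13·20° lon, +0·10° lat → SW at lon 80°, lat -90°.
Square 0, 0: +0·2° lon, +0·1° lat → SW at lon 80°, lat -90°.
Cell spans 2° lon × 1° lat.
south 90.00° S, north 89.00° S.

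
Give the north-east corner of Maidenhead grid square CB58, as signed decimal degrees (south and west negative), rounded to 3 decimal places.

-71.000, -128.000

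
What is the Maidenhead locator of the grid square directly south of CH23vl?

Latitude subsquare l = 11; −1 → 10 = k.
The longitude characters are unchanged.

CH23vk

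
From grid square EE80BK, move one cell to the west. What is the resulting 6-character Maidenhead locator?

EE80ak

Longitude subsquare b = 1; −1 → 0 = a.
The latitude characters are unchanged.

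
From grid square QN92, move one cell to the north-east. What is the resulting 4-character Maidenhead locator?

RN03

Longitude square 9; +1 → 10, wraps to 0, carry into field.
Longitude field Q = 16; +1 → 17 = R.
Latitude square 2; +1 → 3.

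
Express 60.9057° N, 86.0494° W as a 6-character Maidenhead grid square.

Offset from 180°W / 90°S: lon 93.9506°, lat 150.9057°.
Field (20°×10°, letters A–R): lon ⌊93.9506/20⌋ = 4 → E; lat ⌊150.9057/10⌋ = 15 → P.
Square (2°×1°, digits 0–9): lon ⌊13.9506/2⌋ = 6; lat ⌊0.9057/1⌋ = 0.
Subsquare (5′×2.5′, letters a–x): lon ⌊1.9506/0.0833333⌋ = 23 → x; lat ⌊0.9057/0.0416667⌋ = 21 → v.

EP60xv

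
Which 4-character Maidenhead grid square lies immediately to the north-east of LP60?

LP71

Longitude square 6; +1 → 7.
Latitude square 0; +1 → 1.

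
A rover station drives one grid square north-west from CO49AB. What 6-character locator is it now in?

Longitude subsquare a = 0; −1 → -1, wraps to 23 = x, carry into square.
Longitude square 4; −1 → 3.
Latitude subsquare b = 1; +1 → 2 = c.

CO39xc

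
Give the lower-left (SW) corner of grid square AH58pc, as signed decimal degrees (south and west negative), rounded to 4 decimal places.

Field A=0, H=7: +0·20° lon, +7·10° lat → SW at lon -180°, lat -20°.
Square 5, 8: +5·2° lon, +8·1° lat → SW at lon -170°, lat -12°.
Subsquare p=15, c=2: +15·0.0833333° lon, +2·0.0416667° lat → SW at lon -168.75°, lat -11.9167°.
latitude -11.9167, longitude -168.7500.

-11.9167, -168.7500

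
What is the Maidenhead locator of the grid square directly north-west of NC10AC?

NC00xd

Longitude subsquare a = 0; −1 → -1, wraps to 23 = x, carry into square.
Longitude square 1; −1 → 0.
Latitude subsquare c = 2; +1 → 3 = d.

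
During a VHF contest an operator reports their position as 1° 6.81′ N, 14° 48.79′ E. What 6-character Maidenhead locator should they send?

JJ71jc

Add 180° to longitude and 90° to latitude: 194.8132, 91.1135.
Field (20°×10°, letters A–R): lon ⌊194.8132/20⌋ = 9 → J; lat ⌊91.1135/10⌋ = 9 → J.
Square (2°×1°, digits 0–9): lon ⌊14.8132/2⌋ = 7; lat ⌊1.1135/1⌋ = 1.
Subsquare (5′×2.5′, letters a–x): lon ⌊0.8132/0.0833333⌋ = 9 → j; lat ⌊0.1135/0.0416667⌋ = 2 → c.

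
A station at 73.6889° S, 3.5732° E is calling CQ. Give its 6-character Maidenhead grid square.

JB16sh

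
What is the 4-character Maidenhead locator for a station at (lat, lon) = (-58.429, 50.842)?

LD51

Add 180° to longitude and 90° to latitude: 230.84, 31.57.
Field (20°×10°, letters A–R): lon ⌊230.84/20⌋ = 11 → L; lat ⌊31.57/10⌋ = 3 → D.
Square (2°×1°, digits 0–9): lon ⌊10.84/2⌋ = 5; lat ⌊1.57/1⌋ = 1.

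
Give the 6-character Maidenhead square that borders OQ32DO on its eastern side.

Longitude subsquare d = 3; +1 → 4 = e.
The latitude characters are unchanged.

OQ32eo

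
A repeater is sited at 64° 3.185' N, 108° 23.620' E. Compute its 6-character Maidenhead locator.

OP44eb

Add 180° to longitude and 90° to latitude: 288.3937, 154.0531.
Field (20°×10°, letters A–R): lon ⌊288.3937/20⌋ = 14 → O; lat ⌊154.0531/10⌋ = 15 → P.
Square (2°×1°, digits 0–9): lon ⌊8.3937/2⌋ = 4; lat ⌊4.0531/1⌋ = 4.
Subsquare (5′×2.5′, letters a–x): lon ⌊0.3937/0.0833333⌋ = 4 → e; lat ⌊0.0531/0.0416667⌋ = 1 → b.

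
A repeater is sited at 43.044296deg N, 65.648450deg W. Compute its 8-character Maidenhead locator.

FN73eb20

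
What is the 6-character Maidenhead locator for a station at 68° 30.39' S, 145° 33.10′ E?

QC21sl

Shift to the Maidenhead origin (180°W, 90°S): lon 325.5517, lat 21.4935.
Field (20°×10°, letters A–R): lon ⌊325.5517/20⌋ = 16 → Q; lat ⌊21.4935/10⌋ = 2 → C.
Square (2°×1°, digits 0–9): lon ⌊5.5517/2⌋ = 2; lat ⌊1.4935/1⌋ = 1.
Subsquare (5′×2.5′, letters a–x): lon ⌊1.5517/0.0833333⌋ = 18 → s; lat ⌊0.4935/0.0416667⌋ = 11 → l.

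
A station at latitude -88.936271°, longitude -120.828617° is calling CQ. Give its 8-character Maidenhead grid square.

Offset from 180°W / 90°S: lon 59.17138°, lat 1.06373°.
Field: lon ⌊59.17138/20⌋ = 2 → C; lat ⌊1.06373/10⌋ = 0 → A.
Square: lon ⌊19.17138/2⌋ = 9; lat ⌊1.06373/1⌋ = 1.
Subsquare: lon ⌊1.17138/0.0833333⌋ = 14 → o; lat ⌊0.06373/0.0416667⌋ = 1 → b.
Extended square: lon ⌊0.00472/0.00833333⌋ = 0; lat ⌊0.02206/0.00416667⌋ = 5.

CA91ob05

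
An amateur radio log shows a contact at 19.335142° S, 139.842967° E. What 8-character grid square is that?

PH90wp19

Shift to the Maidenhead origin (180°W, 90°S): lon 319.84297, lat 70.66486.
Field (20°×10°, letters A–R): 319.84297/20 → 15 → P, 70.66486/10 → 7 → H; chars PH.
Square (2°×1°, digits 0–9): 19.84297/2 → 9, 0.66486/1 → 0; chars 90.
Subsquare (5′×2.5′, letters a–x): 1.84297/0.0833333 → 22 → w, 0.66486/0.0416667 → 15 → p; chars wp.
Extended square (30″×15″, digits 0–9): 0.00963/0.00833333 → 1, 0.03986/0.00416667 → 9; chars 19.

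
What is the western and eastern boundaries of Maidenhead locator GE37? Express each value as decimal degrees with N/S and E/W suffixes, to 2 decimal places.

54.00° W, 52.00° W

Field G=6, E=4: +6·20° lon, +4·10° lat → SW at lon -60°, lat -50°.
Square 3, 7: +3·2° lon, +7·1° lat → SW at lon -54°, lat -43°.
Cell spans 2° lon × 1° lat.
west 54.00° W, east 52.00° W.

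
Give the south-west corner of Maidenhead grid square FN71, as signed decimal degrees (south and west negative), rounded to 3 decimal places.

41.000, -66.000

Field F=5, N=13: +5·20° lon, +13·10° lat → SW at lon -80°, lat 40°.
Square 7, 1: +7·2° lon, +1·1° lat → SW at lon -66°, lat 41°.
latitude 41.000, longitude -66.000.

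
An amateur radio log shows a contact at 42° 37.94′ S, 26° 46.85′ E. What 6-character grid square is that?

KE37ji

Add 180° to longitude and 90° to latitude: 206.7808, 47.3677.
Field: lon ⌊206.7808/20⌋ = 10 → K; lat ⌊47.3677/10⌋ = 4 → E.
Square: lon ⌊6.7808/2⌋ = 3; lat ⌊7.3677/1⌋ = 7.
Subsquare: lon ⌊0.7808/0.0833333⌋ = 9 → j; lat ⌊0.3677/0.0416667⌋ = 8 → i.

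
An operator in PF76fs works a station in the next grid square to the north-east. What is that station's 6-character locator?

Longitude subsquare f = 5; +1 → 6 = g.
Latitude subsquare s = 18; +1 → 19 = t.

PF76gt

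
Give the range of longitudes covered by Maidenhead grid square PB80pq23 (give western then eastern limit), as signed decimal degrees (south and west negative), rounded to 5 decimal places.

137.26667, 137.27500

Field P=15, B=1: +15·20° lon, +1·10° lat → SW at lon 120°, lat -80°.
Square 8, 0: +8·2° lon, +0·1° lat → SW at lon 136°, lat -80°.
Subsquare p=15, q=16: +15·0.0833333° lon, +16·0.0416667° lat → SW at lon 137.25°, lat -79.3333°.
Extended square 2, 3: +2·0.00833333° lon, +3·0.00416667° lat → SW at lon 137.267°, lat -79.3208°.
Cell spans 0.00833333° lon × 0.00416667° lat.
west 137.26667, east 137.27500.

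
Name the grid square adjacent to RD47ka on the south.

RD46kx

Latitude subsquare a = 0; −1 → -1, wraps to 23 = x, carry into square.
Latitude square 7; −1 → 6.
The longitude characters are unchanged.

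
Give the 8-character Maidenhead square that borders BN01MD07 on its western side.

Longitude extended square 0; −1 → -1, wraps to 9, carry into subsquare.
Longitude subsquare m = 12; −1 → 11 = l.
The latitude characters are unchanged.

BN01ld97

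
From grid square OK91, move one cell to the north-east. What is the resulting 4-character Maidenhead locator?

Longitude square 9; +1 → 10, wraps to 0, carry into field.
Longitude field O = 14; +1 → 15 = P.
Latitude square 1; +1 → 2.

PK02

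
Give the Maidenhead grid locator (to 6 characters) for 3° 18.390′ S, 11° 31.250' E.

JI56sq

Add 180° to longitude and 90° to latitude: 191.5208, 86.6935.
Field (20°×10°, letters A–R): 191.5208/20 → 9 → J, 86.6935/10 → 8 → I; chars JI.
Square (2°×1°, digits 0–9): 11.5208/2 → 5, 6.6935/1 → 6; chars 56.
Subsquare (5′×2.5′, letters a–x): 1.5208/0.0833333 → 18 → s, 0.6935/0.0416667 → 16 → q; chars sq.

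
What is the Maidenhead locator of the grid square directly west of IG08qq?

Longitude subsquare q = 16; −1 → 15 = p.
The latitude characters are unchanged.

IG08pq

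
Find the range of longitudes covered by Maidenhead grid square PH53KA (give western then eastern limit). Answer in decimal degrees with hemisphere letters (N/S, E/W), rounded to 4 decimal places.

Field P=15, H=7: +15·20° lon, +7·10° lat → SW at lon 120°, lat -20°.
Square 5, 3: +5·2° lon, +3·1° lat → SW at lon 130°, lat -17°.
Subsquare k=10, a=0: +10·0.0833333° lon, +0·0.0416667° lat → SW at lon 130.833°, lat -17°.
Cell spans 0.0833333° lon × 0.0416667° lat.
west 130.8333° E, east 130.9167° E.

130.8333° E, 130.9167° E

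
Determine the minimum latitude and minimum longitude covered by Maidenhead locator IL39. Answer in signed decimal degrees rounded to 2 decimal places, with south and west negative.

29.00, -14.00

Field I=8, L=11: +8·20° lon, +11·10° lat → SW at lon -20°, lat 20°.
Square 3, 9: +3·2° lon, +9·1° lat → SW at lon -14°, lat 29°.
latitude 29.00, longitude -14.00.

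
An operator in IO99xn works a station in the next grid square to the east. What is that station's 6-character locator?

JO09an

Longitude subsquare x = 23; +1 → 24, wraps to 0 = a, carry into square.
Longitude square 9; +1 → 10, wraps to 0, carry into field.
Longitude field I = 8; +1 → 9 = J.
The latitude characters are unchanged.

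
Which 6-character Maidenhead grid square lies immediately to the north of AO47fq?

AO47fr

Latitude subsquare q = 16; +1 → 17 = r.
The longitude characters are unchanged.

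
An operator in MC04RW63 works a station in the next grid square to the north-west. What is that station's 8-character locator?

MC04rw54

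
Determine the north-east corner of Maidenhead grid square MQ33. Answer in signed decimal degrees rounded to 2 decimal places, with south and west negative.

74.00, 68.00

Field M=12, Q=16: +12·20° lon, +16·10° lat → SW at lon 60°, lat 70°.
Square 3, 3: +3·2° lon, +3·1° lat → SW at lon 66°, lat 73°.
Cell spans 2° lon × 1° lat. NE corner is SW corner plus one full cell.
latitude 74.00, longitude 68.00.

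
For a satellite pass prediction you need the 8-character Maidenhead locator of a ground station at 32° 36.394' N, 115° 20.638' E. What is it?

Offset from 180°W / 90°S: lon 295.34397°, lat 122.60657°.
Field (20°×10°, letters A–R): lon ⌊295.34397/20⌋ = 14 → O; lat ⌊122.60657/10⌋ = 12 → M.
Square (2°×1°, digits 0–9): lon ⌊15.34397/2⌋ = 7; lat ⌊2.60657/1⌋ = 2.
Subsquare (5′×2.5′, letters a–x): lon ⌊1.34397/0.0833333⌋ = 16 → q; lat ⌊0.60657/0.0416667⌋ = 14 → o.
Extended square (30″×15″, digits 0–9): lon ⌊0.01063/0.00833333⌋ = 1; lat ⌊0.02323/0.00416667⌋ = 5.

OM72qo15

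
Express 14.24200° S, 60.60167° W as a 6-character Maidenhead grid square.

FH95qs

Shift to the Maidenhead origin (180°W, 90°S): lon 119.3983, lat 75.7580.
Field (20°×10°, letters A–R): 119.3983/20 → 5 → F, 75.7580/10 → 7 → H; chars FH.
Square (2°×1°, digits 0–9): 19.3983/2 → 9, 5.7580/1 → 5; chars 95.
Subsquare (5′×2.5′, letters a–x): 1.3983/0.0833333 → 16 → q, 0.7580/0.0416667 → 18 → s; chars qs.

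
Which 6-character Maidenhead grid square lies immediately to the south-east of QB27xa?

QB36ax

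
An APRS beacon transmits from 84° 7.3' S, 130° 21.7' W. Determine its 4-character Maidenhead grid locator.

CA45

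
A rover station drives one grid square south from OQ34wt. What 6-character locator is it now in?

Latitude subsquare t = 19; −1 → 18 = s.
The longitude characters are unchanged.

OQ34ws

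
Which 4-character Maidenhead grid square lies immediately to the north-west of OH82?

Longitude square 8; −1 → 7.
Latitude square 2; +1 → 3.

OH73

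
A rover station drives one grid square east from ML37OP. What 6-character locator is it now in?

ML37pp

Longitude subsquare o = 14; +1 → 15 = p.
The latitude characters are unchanged.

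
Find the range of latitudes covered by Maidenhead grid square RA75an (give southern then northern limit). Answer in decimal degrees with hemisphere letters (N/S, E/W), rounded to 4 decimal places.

84.4583° S, 84.4167° S

Field R=17, A=0: +17·20° lon, +0·10° lat → SW at lon 160°, lat -90°.
Square 7, 5: +7·2° lon, +5·1° lat → SW at lon 174°, lat -85°.
Subsquare a=0, n=13: +0·0.0833333° lon, +13·0.0416667° lat → SW at lon 174°, lat -84.4583°.
Cell spans 0.0833333° lon × 0.0416667° lat.
south 84.4583° S, north 84.4167° S.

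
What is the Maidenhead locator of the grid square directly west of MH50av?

Longitude subsquare a = 0; −1 → -1, wraps to 23 = x, carry into square.
Longitude square 5; −1 → 4.
The latitude characters are unchanged.

MH40xv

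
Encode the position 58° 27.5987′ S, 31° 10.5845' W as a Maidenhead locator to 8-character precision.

Add 180° to longitude and 90° to latitude: 148.82359, 31.54002.
Field: 148.82359/20 → 7 → H, 31.54002/10 → 3 → D; chars HD.
Square: 8.82359/2 → 4, 1.54002/1 → 1; chars 41.
Subsquare: 0.82359/0.0833333 → 9 → j, 0.54002/0.0416667 → 12 → m; chars jm.
Extended square: 0.07359/0.00833333 → 8, 0.04002/0.00416667 → 9; chars 89.

HD41jm89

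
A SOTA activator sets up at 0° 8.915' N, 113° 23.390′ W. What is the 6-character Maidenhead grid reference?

DJ30hd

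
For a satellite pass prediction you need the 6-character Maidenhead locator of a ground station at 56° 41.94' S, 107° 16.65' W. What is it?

Shift to the Maidenhead origin (180°W, 90°S): lon 72.7225, lat 33.3010.
Field: lon ⌊72.7225/20⌋ = 3 → D; lat ⌊33.3010/10⌋ = 3 → D.
Square: lon ⌊12.7225/2⌋ = 6; lat ⌊3.3010/1⌋ = 3.
Subsquare: lon ⌊0.7225/0.0833333⌋ = 8 → i; lat ⌊0.3010/0.0416667⌋ = 7 → h.

DD63ih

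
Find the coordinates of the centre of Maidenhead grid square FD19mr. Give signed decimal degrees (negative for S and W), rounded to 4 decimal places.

-50.2708, -76.9583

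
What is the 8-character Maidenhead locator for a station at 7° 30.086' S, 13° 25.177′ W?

Offset from 180°W / 90°S: lon 166.58038°, lat 82.49857°.
Field: lon ⌊166.58038/20⌋ = 8 → I; lat ⌊82.49857/10⌋ = 8 → I.
Square: lon ⌊6.58038/2⌋ = 3; lat ⌊2.49857/1⌋ = 2.
Subsquare: lon ⌊0.58038/0.0833333⌋ = 6 → g; lat ⌊0.49857/0.0416667⌋ = 11 → l.
Extended square: lon ⌊0.08038/0.00833333⌋ = 9; lat ⌊0.04023/0.00416667⌋ = 9.

II32gl99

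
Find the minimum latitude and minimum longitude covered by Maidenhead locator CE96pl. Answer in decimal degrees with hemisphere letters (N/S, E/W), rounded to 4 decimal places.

43.5417° S, 120.7500° W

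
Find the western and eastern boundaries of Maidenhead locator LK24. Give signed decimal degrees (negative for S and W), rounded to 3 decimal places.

44.000, 46.000

Field L=11, K=10: +11·20° lon, +10·10° lat → SW at lon 40°, lat 10°.
Square 2, 4: +2·2° lon, +4·1° lat → SW at lon 44°, lat 14°.
Cell spans 2° lon × 1° lat.
west 44.000, east 46.000.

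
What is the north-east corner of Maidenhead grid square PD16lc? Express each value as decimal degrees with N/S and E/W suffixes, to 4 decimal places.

53.8750° S, 123.0000° E

Field P=15, D=3: +15·20° lon, +3·10° lat → SW at lon 120°, lat -60°.
Square 1, 6: +1·2° lon, +6·1° lat → SW at lon 122°, lat -54°.
Subsquare l=11, c=2: +11·0.0833333° lon, +2·0.0416667° lat → SW at lon 122.917°, lat -53.9167°.
Cell spans 0.0833333° lon × 0.0416667° lat. NE corner is SW corner plus one full cell.
latitude 53.8750° S, longitude 123.0000° E.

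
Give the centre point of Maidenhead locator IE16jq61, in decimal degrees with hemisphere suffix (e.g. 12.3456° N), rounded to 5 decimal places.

43.32708° S, 17.19583° W

Field I=8, E=4: +8·20° lon, +4·10° lat → SW at lon -20°, lat -50°.
Square 1, 6: +1·2° lon, +6·1° lat → SW at lon -18°, lat -44°.
Subsquare j=9, q=16: +9·0.0833333° lon, +16·0.0416667° lat → SW at lon -17.25°, lat -43.3333°.
Extended square 6, 1: +6·0.00833333° lon, +1·0.00416667° lat → SW at lon -17.2°, lat -43.3292°.
Cell spans 0.00833333° lon × 0.00416667° lat. Centre is SW corner plus half of each.
latitude 43.32708° S, longitude 17.19583° W.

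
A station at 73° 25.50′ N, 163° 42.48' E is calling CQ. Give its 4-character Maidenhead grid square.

RQ13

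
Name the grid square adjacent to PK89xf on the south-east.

PK99ae

Longitude subsquare x = 23; +1 → 24, wraps to 0 = a, carry into square.
Longitude square 8; +1 → 9.
Latitude subsquare f = 5; −1 → 4 = e.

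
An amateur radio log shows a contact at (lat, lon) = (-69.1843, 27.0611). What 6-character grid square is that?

KC30mt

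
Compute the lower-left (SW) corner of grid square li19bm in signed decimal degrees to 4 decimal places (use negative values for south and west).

-0.5000, 42.0833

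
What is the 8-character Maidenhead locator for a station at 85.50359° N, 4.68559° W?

Offset from 180°W / 90°S: lon 175.31441°, lat 175.50359°.
Field (20°×10°, letters A–R): lon ⌊175.31441/20⌋ = 8 → I; lat ⌊175.50359/10⌋ = 17 → R.
Square (2°×1°, digits 0–9): lon ⌊15.31441/2⌋ = 7; lat ⌊5.50359/1⌋ = 5.
Subsquare (5′×2.5′, letters a–x): lon ⌊1.31441/0.0833333⌋ = 15 → p; lat ⌊0.50359/0.0416667⌋ = 12 → m.
Extended square (30″×15″, digits 0–9): lon ⌊0.06441/0.00833333⌋ = 7; lat ⌊0.00359/0.00416667⌋ = 0.

IR75pm70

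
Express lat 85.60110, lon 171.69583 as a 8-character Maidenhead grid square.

Add 180° to longitude and 90° to latitude: 351.69583, 175.60110.
Field: 351.69583/20 → 17 → R, 175.60110/10 → 17 → R; chars RR.
Square: 11.69583/2 → 5, 5.60110/1 → 5; chars 55.
Subsquare: 1.69583/0.0833333 → 20 → u, 0.60110/0.0416667 → 14 → o; chars uo.
Extended square: 0.02916/0.00833333 → 3, 0.01777/0.00416667 → 4; chars 34.

RR55uo34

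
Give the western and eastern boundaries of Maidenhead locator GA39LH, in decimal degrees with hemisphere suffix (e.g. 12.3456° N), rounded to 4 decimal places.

53.0833° W, 53.0000° W

Field G=6, A=0: +6·20° lon, +0·10° lat → SW at lon -60°, lat -90°.
Square 3, 9: +3·2° lon, +9·1° lat → SW at lon -54°, lat -81°.
Subsquare l=11, h=7: +11·0.0833333° lon, +7·0.0416667° lat → SW at lon -53.0833°, lat -80.7083°.
Cell spans 0.0833333° lon × 0.0416667° lat.
west 53.0833° W, east 53.0000° W.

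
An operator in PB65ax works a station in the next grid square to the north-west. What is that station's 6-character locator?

Longitude subsquare a = 0; −1 → -1, wraps to 23 = x, carry into square.
Longitude square 6; −1 → 5.
Latitude subsquare x = 23; +1 → 24, wraps to 0 = a, carry into square.
Latitude square 5; +1 → 6.

PB56xa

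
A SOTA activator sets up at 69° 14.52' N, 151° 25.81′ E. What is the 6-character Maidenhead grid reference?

QP59rf

Offset from 180°W / 90°S: lon 331.4302°, lat 159.2420°.
Field: 331.4302/20 → 16 → Q, 159.2420/10 → 15 → P; chars QP.
Square: 11.4302/2 → 5, 9.2420/1 → 9; chars 59.
Subsquare: 1.4302/0.0833333 → 17 → r, 0.2420/0.0416667 → 5 → f; chars rf.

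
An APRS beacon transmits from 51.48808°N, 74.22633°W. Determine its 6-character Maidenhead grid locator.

FO21vl

Offset from 180°W / 90°S: lon 105.7737°, lat 141.4881°.
Field: lon ⌊105.7737/20⌋ = 5 → F; lat ⌊141.4881/10⌋ = 14 → O.
Square: lon ⌊5.7737/2⌋ = 2; lat ⌊1.4881/1⌋ = 1.
Subsquare: lon ⌊1.7737/0.0833333⌋ = 21 → v; lat ⌊0.4881/0.0416667⌋ = 11 → l.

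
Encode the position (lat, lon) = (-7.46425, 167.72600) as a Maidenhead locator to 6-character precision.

Shift to the Maidenhead origin (180°W, 90°S): lon 347.7260, lat 82.5358.
Field: lon ⌊347.7260/20⌋ = 17 → R; lat ⌊82.5358/10⌋ = 8 → I.
Square: lon ⌊7.7260/2⌋ = 3; lat ⌊2.5358/1⌋ = 2.
Subsquare: lon ⌊1.7260/0.0833333⌋ = 20 → u; lat ⌊0.5358/0.0416667⌋ = 12 → m.

RI32um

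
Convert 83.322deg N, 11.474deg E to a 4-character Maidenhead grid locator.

Offset from 180°W / 90°S: lon 191.47°, lat 173.32°.
Field: 191.47/20 → 9 → J, 173.32/10 → 17 → R; chars JR.
Square: 11.47/2 → 5, 3.32/1 → 3; chars 53.

JR53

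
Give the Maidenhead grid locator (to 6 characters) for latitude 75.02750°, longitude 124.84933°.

PQ25ka

Shift to the Maidenhead origin (180°W, 90°S): lon 304.8493, lat 165.0275.
Field: lon ⌊304.8493/20⌋ = 15 → P; lat ⌊165.0275/10⌋ = 16 → Q.
Square: lon ⌊4.8493/2⌋ = 2; lat ⌊5.0275/1⌋ = 5.
Subsquare: lon ⌊0.8493/0.0833333⌋ = 10 → k; lat ⌊0.0275/0.0416667⌋ = 0 → a.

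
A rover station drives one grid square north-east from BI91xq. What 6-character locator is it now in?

Longitude subsquare x = 23; +1 → 24, wraps to 0 = a, carry into square.
Longitude square 9; +1 → 10, wraps to 0, carry into field.
Longitude field B = 1; +1 → 2 = C.
Latitude subsquare q = 16; +1 → 17 = r.

CI01ar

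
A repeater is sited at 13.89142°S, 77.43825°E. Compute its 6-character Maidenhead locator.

Add 180° to longitude and 90° to latitude: 257.4382, 76.1086.
Field: lon ⌊257.4382/20⌋ = 12 → M; lat ⌊76.1086/10⌋ = 7 → H.
Square: lon ⌊17.4382/2⌋ = 8; lat ⌊6.1086/1⌋ = 6.
Subsquare: lon ⌊1.4382/0.0833333⌋ = 17 → r; lat ⌊0.1086/0.0416667⌋ = 2 → c.

MH86rc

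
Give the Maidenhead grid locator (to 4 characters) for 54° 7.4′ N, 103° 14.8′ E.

OO14

Add 180° to longitude and 90° to latitude: 283.25, 144.12.
Field: lon ⌊283.25/20⌋ = 14 → O; lat ⌊144.12/10⌋ = 14 → O.
Square: lon ⌊3.25/2⌋ = 1; lat ⌊4.12/1⌋ = 4.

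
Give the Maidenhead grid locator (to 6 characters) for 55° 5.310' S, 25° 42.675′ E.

Shift to the Maidenhead origin (180°W, 90°S): lon 205.7113, lat 34.9115.
Field: lon ⌊205.7113/20⌋ = 10 → K; lat ⌊34.9115/10⌋ = 3 → D.
Square: lon ⌊5.7113/2⌋ = 2; lat ⌊4.9115/1⌋ = 4.
Subsquare: lon ⌊1.7113/0.0833333⌋ = 20 → u; lat ⌊0.9115/0.0416667⌋ = 21 → v.

KD24uv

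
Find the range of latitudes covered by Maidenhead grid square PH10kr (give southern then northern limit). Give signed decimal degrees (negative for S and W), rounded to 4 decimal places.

-19.2917, -19.2500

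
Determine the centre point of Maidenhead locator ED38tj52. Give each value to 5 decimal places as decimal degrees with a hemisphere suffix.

51.61458° S, 92.37083° W

Field E=4, D=3: +4·20° lon, +3·10° lat → SW at lon -100°, lat -60°.
Square 3, 8: +3·2° lon, +8·1° lat → SW at lon -94°, lat -52°.
Subsquare t=19, j=9: +19·0.0833333° lon, +9·0.0416667° lat → SW at lon -92.4167°, lat -51.625°.
Extended square 5, 2: +5·0.00833333° lon, +2·0.00416667° lat → SW at lon -92.375°, lat -51.6167°.
Cell spans 0.00833333° lon × 0.00416667° lat. Centre is SW corner plus half of each.
latitude 51.61458° S, longitude 92.37083° W.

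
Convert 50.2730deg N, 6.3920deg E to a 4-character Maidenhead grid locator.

JO30

Shift to the Maidenhead origin (180°W, 90°S): lon 186.39, lat 140.27.
Field (20°×10°, letters A–R): lon ⌊186.39/20⌋ = 9 → J; lat ⌊140.27/10⌋ = 14 → O.
Square (2°×1°, digits 0–9): lon ⌊6.39/2⌋ = 3; lat ⌊0.27/1⌋ = 0.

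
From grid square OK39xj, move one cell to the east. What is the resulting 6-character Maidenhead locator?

Longitude subsquare x = 23; +1 → 24, wraps to 0 = a, carry into square.
Longitude square 3; +1 → 4.
The latitude characters are unchanged.

OK49aj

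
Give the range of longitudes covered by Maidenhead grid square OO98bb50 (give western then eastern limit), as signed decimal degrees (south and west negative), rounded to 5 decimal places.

118.12500, 118.13333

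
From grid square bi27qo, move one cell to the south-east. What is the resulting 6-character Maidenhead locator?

Longitude subsquare q = 16; +1 → 17 = r.
Latitude subsquare o = 14; −1 → 13 = n.

BI27rn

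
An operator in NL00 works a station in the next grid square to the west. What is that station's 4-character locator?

Longitude square 0; −1 → -1, wraps to 9, carry into field.
Longitude field N = 13; −1 → 12 = M.
The latitude characters are unchanged.

ML90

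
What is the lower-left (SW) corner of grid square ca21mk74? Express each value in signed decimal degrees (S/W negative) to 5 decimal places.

Field C=2, A=0: +2·20° lon, +0·10° lat → SW at lon -140°, lat -90°.
Square 2, 1: +2·2° lon, +1·1° lat → SW at lon -136°, lat -89°.
Subsquare m=12, k=10: +12·0.0833333° lon, +10·0.0416667° lat → SW at lon -135°, lat -88.5833°.
Extended square 7, 4: +7·0.00833333° lon, +4·0.00416667° lat → SW at lon -134.942°, lat -88.5667°.
latitude -88.56667, longitude -134.94167.

-88.56667, -134.94167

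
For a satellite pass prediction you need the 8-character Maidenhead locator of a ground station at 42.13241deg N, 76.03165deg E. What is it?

MN82ad31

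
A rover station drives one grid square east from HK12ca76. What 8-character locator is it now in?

HK12ca86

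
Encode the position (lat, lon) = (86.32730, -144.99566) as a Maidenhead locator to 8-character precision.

Offset from 180°W / 90°S: lon 35.00434°, lat 176.32730°.
Field: lon ⌊35.00434/20⌋ = 1 → B; lat ⌊176.32730/10⌋ = 17 → R.
Square: lon ⌊15.00434/2⌋ = 7; lat ⌊6.32730/1⌋ = 6.
Subsquare: lon ⌊1.00434/0.0833333⌋ = 12 → m; lat ⌊0.32730/0.0416667⌋ = 7 → h.
Extended square: lon ⌊0.00434/0.00833333⌋ = 0; lat ⌊0.03563/0.00416667⌋ = 8.

BR76mh08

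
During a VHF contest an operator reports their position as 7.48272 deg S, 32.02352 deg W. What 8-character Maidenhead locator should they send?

Offset from 180°W / 90°S: lon 147.97648°, lat 82.51728°.
Field (20°×10°, letters A–R): 147.97648/20 → 7 → H, 82.51728/10 → 8 → I; chars HI.
Square (2°×1°, digits 0–9): 7.97648/2 → 3, 2.51728/1 → 2; chars 32.
Subsquare (5′×2.5′, letters a–x): 1.97648/0.0833333 → 23 → x, 0.51728/0.0416667 → 12 → m; chars xm.
Extended square (30″×15″, digits 0–9): 0.05981/0.00833333 → 7, 0.01728/0.00416667 → 4; chars 74.

HI32xm74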